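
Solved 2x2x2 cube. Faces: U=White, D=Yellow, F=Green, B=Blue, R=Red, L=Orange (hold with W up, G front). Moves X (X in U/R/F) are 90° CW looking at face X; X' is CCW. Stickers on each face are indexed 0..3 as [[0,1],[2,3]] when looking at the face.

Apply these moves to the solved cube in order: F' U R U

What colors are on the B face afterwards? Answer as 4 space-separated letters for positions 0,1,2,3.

Answer: G G W B

Derivation:
After move 1 (F'): F=GGGG U=WWRR R=YRYR D=OOYY L=OWOW
After move 2 (U): U=RWRW F=YRGG R=BBYR B=OWBB L=GGOW
After move 3 (R): R=YBRB U=RRRG F=YOGY D=OBYO B=WWWB
After move 4 (U): U=RRGR F=YBGY R=WWRB B=GGWB L=YOOW
Query: B face = GGWB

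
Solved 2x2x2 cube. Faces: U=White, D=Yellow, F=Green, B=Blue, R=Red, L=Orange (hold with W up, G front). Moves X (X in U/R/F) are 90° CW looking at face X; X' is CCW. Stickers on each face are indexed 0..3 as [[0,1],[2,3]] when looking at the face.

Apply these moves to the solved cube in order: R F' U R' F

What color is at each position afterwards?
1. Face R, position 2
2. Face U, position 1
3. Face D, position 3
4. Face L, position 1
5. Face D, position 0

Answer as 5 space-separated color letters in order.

After move 1 (R): R=RRRR U=WGWG F=GYGY D=YBYB B=WBWB
After move 2 (F'): F=YYGG U=WGRR R=BRYR D=OOYB L=OGOW
After move 3 (U): U=RWRG F=BRGG R=WBYR B=OGWB L=YYOW
After move 4 (R'): R=BRWY U=RWRO F=BWGG D=ORYG B=BGOB
After move 5 (F): F=GBGW U=RWWY R=RROY D=WBYG L=YOOR
Query 1: R[2] = O
Query 2: U[1] = W
Query 3: D[3] = G
Query 4: L[1] = O
Query 5: D[0] = W

Answer: O W G O W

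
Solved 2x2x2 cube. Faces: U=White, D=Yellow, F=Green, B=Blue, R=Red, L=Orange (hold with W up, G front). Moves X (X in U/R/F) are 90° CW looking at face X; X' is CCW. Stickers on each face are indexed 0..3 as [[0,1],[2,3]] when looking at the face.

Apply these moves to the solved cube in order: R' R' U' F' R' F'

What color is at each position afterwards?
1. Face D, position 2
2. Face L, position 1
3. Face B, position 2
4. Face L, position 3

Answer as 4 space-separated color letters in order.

After move 1 (R'): R=RRRR U=WBWB F=GWGW D=YGYG B=YBYB
After move 2 (R'): R=RRRR U=WYWY F=GBGB D=YWYW B=GBGB
After move 3 (U'): U=YYWW F=OOGB R=GBRR B=RRGB L=GBOO
After move 4 (F'): F=OBOG U=YYGR R=WBYR D=BOYW L=GWOW
After move 5 (R'): R=BRWY U=YGGR F=OYOR D=BBYG B=WROB
After move 6 (F'): F=YROO U=YGBW R=BRBY D=WWYG L=GROG
Query 1: D[2] = Y
Query 2: L[1] = R
Query 3: B[2] = O
Query 4: L[3] = G

Answer: Y R O G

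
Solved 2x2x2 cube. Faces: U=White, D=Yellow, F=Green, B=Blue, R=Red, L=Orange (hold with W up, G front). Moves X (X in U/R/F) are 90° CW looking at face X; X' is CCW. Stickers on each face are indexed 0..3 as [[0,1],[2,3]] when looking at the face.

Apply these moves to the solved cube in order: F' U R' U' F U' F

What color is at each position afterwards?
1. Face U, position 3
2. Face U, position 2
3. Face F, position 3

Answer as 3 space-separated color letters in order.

Answer: R R O

Derivation:
After move 1 (F'): F=GGGG U=WWRR R=YRYR D=OOYY L=OWOW
After move 2 (U): U=RWRW F=YRGG R=BBYR B=OWBB L=GGOW
After move 3 (R'): R=BRBY U=RBRO F=YWGW D=ORYG B=YWOB
After move 4 (U'): U=BORR F=GGGW R=YWBY B=BROB L=YWOW
After move 5 (F): F=GGWG U=BOWW R=RWRY D=BYYG L=YOOR
After move 6 (U'): U=OWBW F=YOWG R=GGRY B=RWOB L=BROR
After move 7 (F): F=WYGO U=OWRR R=BGWY D=RGYG L=BBOY
Query 1: U[3] = R
Query 2: U[2] = R
Query 3: F[3] = O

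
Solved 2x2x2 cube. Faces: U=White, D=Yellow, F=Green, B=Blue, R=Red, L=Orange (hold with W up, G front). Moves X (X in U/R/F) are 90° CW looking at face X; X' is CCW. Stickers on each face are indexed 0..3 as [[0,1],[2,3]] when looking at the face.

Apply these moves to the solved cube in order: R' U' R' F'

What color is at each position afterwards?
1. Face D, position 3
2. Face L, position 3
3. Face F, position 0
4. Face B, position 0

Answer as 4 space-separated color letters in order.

Answer: W W B G

Derivation:
After move 1 (R'): R=RRRR U=WBWB F=GWGW D=YGYG B=YBYB
After move 2 (U'): U=BBWW F=OOGW R=GWRR B=RRYB L=YBOO
After move 3 (R'): R=WRGR U=BYWR F=OBGW D=YOYW B=GRGB
After move 4 (F'): F=BWOG U=BYWG R=ORYR D=BOYW L=YROW
Query 1: D[3] = W
Query 2: L[3] = W
Query 3: F[0] = B
Query 4: B[0] = G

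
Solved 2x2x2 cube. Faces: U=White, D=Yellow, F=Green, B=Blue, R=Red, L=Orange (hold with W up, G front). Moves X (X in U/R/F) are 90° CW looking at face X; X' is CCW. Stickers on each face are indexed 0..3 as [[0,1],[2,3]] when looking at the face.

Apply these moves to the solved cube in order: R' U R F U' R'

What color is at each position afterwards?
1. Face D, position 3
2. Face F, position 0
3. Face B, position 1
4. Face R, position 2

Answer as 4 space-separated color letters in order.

Answer: G G Y G

Derivation:
After move 1 (R'): R=RRRR U=WBWB F=GWGW D=YGYG B=YBYB
After move 2 (U): U=WWBB F=RRGW R=YBRR B=OOYB L=GWOO
After move 3 (R): R=RYRB U=WRBW F=RGGG D=YYYO B=BOWB
After move 4 (F): F=GRGG U=WROW R=BYWB D=RRYO L=GYOY
After move 5 (U'): U=RWWO F=GYGG R=GRWB B=BYWB L=BOOY
After move 6 (R'): R=RBGW U=RWWB F=GWGO D=RYYG B=OYRB
Query 1: D[3] = G
Query 2: F[0] = G
Query 3: B[1] = Y
Query 4: R[2] = G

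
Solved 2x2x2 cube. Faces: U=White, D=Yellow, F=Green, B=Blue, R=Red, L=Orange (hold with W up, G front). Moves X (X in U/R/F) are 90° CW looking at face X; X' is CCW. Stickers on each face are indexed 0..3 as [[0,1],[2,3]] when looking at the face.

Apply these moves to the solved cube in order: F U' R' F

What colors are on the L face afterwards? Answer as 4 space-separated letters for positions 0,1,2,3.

After move 1 (F): F=GGGG U=WWOO R=WRWR D=RRYY L=OYOY
After move 2 (U'): U=WOWO F=OYGG R=GGWR B=WRBB L=BBOY
After move 3 (R'): R=GRGW U=WBWW F=OOGO D=RYYG B=YRRB
After move 4 (F): F=GOOO U=WBYB R=WRWW D=GGYG L=BROY
Query: L face = BROY

Answer: B R O Y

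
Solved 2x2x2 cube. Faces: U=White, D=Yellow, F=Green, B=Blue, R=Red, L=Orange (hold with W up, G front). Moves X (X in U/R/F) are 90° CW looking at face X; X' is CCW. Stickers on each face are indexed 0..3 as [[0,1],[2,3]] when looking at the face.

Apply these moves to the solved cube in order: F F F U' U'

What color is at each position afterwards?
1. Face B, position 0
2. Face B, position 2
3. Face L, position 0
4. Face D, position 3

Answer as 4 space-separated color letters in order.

Answer: G B Y Y

Derivation:
After move 1 (F): F=GGGG U=WWOO R=WRWR D=RRYY L=OYOY
After move 2 (F): F=GGGG U=WWYY R=OROR D=WWYY L=OROR
After move 3 (F): F=GGGG U=WWRR R=YRYR D=OOYY L=OWOW
After move 4 (U'): U=WRWR F=OWGG R=GGYR B=YRBB L=BBOW
After move 5 (U'): U=RRWW F=BBGG R=OWYR B=GGBB L=YROW
Query 1: B[0] = G
Query 2: B[2] = B
Query 3: L[0] = Y
Query 4: D[3] = Y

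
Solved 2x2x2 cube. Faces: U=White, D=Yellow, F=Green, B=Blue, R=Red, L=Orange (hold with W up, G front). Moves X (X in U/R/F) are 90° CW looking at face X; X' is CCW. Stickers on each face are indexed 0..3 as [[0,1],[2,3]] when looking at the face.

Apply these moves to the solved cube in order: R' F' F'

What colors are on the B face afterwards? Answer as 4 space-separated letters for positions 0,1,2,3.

Answer: Y B Y B

Derivation:
After move 1 (R'): R=RRRR U=WBWB F=GWGW D=YGYG B=YBYB
After move 2 (F'): F=WWGG U=WBRR R=GRYR D=OOYG L=OBOW
After move 3 (F'): F=WGWG U=WBGY R=OROR D=BWYG L=OROR
Query: B face = YBYB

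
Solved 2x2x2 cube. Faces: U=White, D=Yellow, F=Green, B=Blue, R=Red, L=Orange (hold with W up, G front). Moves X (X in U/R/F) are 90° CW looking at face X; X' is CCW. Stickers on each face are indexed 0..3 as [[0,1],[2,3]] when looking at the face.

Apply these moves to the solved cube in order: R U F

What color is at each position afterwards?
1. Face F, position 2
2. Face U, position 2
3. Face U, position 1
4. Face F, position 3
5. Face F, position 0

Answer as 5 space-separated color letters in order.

After move 1 (R): R=RRRR U=WGWG F=GYGY D=YBYB B=WBWB
After move 2 (U): U=WWGG F=RRGY R=WBRR B=OOWB L=GYOO
After move 3 (F): F=GRYR U=WWOY R=GBGR D=RWYB L=GYOB
Query 1: F[2] = Y
Query 2: U[2] = O
Query 3: U[1] = W
Query 4: F[3] = R
Query 5: F[0] = G

Answer: Y O W R G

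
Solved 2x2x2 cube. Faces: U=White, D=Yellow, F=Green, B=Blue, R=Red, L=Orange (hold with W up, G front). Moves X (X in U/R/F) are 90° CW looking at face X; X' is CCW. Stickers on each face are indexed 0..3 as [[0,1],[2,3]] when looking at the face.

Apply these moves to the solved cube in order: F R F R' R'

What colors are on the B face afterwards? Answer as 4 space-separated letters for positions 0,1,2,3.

After move 1 (F): F=GGGG U=WWOO R=WRWR D=RRYY L=OYOY
After move 2 (R): R=WWRR U=WGOG F=GRGY D=RBYB B=OBWB
After move 3 (F): F=GGYR U=WGYY R=OWGR D=RWYB L=OROB
After move 4 (R'): R=WROG U=WWYO F=GGYY D=RGYR B=BBWB
After move 5 (R'): R=RGWO U=WWYB F=GWYO D=RGYY B=RBGB
Query: B face = RBGB

Answer: R B G B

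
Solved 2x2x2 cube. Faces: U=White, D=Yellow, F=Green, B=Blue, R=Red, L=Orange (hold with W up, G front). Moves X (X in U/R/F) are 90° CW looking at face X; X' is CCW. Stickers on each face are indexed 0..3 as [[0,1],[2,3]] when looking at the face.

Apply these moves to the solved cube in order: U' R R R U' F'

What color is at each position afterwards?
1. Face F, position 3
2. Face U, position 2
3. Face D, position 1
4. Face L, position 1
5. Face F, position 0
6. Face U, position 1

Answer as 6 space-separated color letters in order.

Answer: G O O W B R

Derivation:
After move 1 (U'): U=WWWW F=OOGG R=GGRR B=RRBB L=BBOO
After move 2 (R): R=RGRG U=WOWG F=OYGY D=YBYR B=WRWB
After move 3 (R): R=RRGG U=WYWY F=OBGR D=YWYW B=GROB
After move 4 (R): R=GRGR U=WBWR F=OWGW D=YOYG B=YRYB
After move 5 (U'): U=BRWW F=BBGW R=OWGR B=GRYB L=YROO
After move 6 (F'): F=BWBG U=BROG R=OWYR D=ROYG L=YWOW
Query 1: F[3] = G
Query 2: U[2] = O
Query 3: D[1] = O
Query 4: L[1] = W
Query 5: F[0] = B
Query 6: U[1] = R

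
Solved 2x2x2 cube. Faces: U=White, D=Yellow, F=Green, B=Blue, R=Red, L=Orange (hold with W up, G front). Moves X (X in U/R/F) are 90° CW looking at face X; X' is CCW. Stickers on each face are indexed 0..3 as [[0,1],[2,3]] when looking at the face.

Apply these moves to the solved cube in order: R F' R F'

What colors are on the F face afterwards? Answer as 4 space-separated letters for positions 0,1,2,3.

Answer: O B Y G

Derivation:
After move 1 (R): R=RRRR U=WGWG F=GYGY D=YBYB B=WBWB
After move 2 (F'): F=YYGG U=WGRR R=BRYR D=OOYB L=OGOW
After move 3 (R): R=YBRR U=WYRG F=YOGB D=OWYW B=RBGB
After move 4 (F'): F=OBYG U=WYYR R=WBOR D=GWYW L=OGOR
Query: F face = OBYG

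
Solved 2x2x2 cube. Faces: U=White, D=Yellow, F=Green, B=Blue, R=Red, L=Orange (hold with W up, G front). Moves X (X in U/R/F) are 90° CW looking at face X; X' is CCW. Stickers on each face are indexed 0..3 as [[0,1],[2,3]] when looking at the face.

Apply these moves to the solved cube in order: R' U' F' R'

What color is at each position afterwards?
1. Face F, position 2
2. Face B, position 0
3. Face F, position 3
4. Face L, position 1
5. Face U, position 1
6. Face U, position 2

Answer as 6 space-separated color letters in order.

Answer: O G R W Y G

Derivation:
After move 1 (R'): R=RRRR U=WBWB F=GWGW D=YGYG B=YBYB
After move 2 (U'): U=BBWW F=OOGW R=GWRR B=RRYB L=YBOO
After move 3 (F'): F=OWOG U=BBGR R=GWYR D=BOYG L=YWOW
After move 4 (R'): R=WRGY U=BYGR F=OBOR D=BWYG B=GROB
Query 1: F[2] = O
Query 2: B[0] = G
Query 3: F[3] = R
Query 4: L[1] = W
Query 5: U[1] = Y
Query 6: U[2] = G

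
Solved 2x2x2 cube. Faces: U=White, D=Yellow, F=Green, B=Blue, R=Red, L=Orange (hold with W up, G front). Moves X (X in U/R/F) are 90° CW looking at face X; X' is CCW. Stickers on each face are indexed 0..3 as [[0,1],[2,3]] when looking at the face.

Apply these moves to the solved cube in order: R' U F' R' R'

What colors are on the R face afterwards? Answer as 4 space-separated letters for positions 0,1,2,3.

Answer: R Y B G

Derivation:
After move 1 (R'): R=RRRR U=WBWB F=GWGW D=YGYG B=YBYB
After move 2 (U): U=WWBB F=RRGW R=YBRR B=OOYB L=GWOO
After move 3 (F'): F=RWRG U=WWYR R=GBYR D=WOYG L=GBOB
After move 4 (R'): R=BRGY U=WYYO F=RWRR D=WWYG B=GOOB
After move 5 (R'): R=RYBG U=WOYG F=RYRO D=WWYR B=GOWB
Query: R face = RYBG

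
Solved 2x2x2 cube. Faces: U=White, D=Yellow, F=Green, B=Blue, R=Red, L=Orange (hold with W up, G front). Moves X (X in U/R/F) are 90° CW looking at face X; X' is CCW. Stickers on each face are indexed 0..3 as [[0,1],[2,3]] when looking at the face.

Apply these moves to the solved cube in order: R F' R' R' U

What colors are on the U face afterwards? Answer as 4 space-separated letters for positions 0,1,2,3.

Answer: R W B O

Derivation:
After move 1 (R): R=RRRR U=WGWG F=GYGY D=YBYB B=WBWB
After move 2 (F'): F=YYGG U=WGRR R=BRYR D=OOYB L=OGOW
After move 3 (R'): R=RRBY U=WWRW F=YGGR D=OYYG B=BBOB
After move 4 (R'): R=RYRB U=WORB F=YWGW D=OGYR B=GBYB
After move 5 (U): U=RWBO F=RYGW R=GBRB B=OGYB L=YWOW
Query: U face = RWBO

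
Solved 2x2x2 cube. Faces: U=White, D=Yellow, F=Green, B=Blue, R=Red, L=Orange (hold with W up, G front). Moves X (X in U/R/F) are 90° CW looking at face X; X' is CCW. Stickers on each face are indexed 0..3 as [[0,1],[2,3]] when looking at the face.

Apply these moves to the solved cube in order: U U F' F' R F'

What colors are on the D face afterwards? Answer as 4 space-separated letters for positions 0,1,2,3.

After move 1 (U): U=WWWW F=RRGG R=BBRR B=OOBB L=GGOO
After move 2 (U): U=WWWW F=BBGG R=OORR B=GGBB L=RROO
After move 3 (F'): F=BGBG U=WWOR R=YOYR D=ROYY L=RWOW
After move 4 (F'): F=GGBB U=WWYY R=OORR D=WWYY L=RROO
After move 5 (R): R=RORO U=WGYB F=GWBY D=WBYG B=YGWB
After move 6 (F'): F=WYGB U=WGRR R=BOWO D=ROYG L=RBOY
Query: D face = ROYG

Answer: R O Y G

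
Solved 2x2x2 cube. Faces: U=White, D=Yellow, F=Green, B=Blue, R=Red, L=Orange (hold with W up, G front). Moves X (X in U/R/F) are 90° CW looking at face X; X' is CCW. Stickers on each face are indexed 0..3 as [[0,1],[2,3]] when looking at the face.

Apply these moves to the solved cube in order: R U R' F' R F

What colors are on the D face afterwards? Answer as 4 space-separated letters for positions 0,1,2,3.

Answer: R Y Y B

Derivation:
After move 1 (R): R=RRRR U=WGWG F=GYGY D=YBYB B=WBWB
After move 2 (U): U=WWGG F=RRGY R=WBRR B=OOWB L=GYOO
After move 3 (R'): R=BRWR U=WWGO F=RWGG D=YRYY B=BOBB
After move 4 (F'): F=WGRG U=WWBW R=RRYR D=YOYY L=GOOG
After move 5 (R): R=YRRR U=WGBG F=WORY D=YBYB B=WOWB
After move 6 (F): F=RWYO U=WGGO R=BRGR D=RYYB L=GYOB
Query: D face = RYYB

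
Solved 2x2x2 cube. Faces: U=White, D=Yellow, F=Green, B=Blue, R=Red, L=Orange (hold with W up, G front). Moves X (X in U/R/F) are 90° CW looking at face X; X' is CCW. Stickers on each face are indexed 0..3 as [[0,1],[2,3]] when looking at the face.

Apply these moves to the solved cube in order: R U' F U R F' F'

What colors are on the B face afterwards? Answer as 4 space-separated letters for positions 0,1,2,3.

After move 1 (R): R=RRRR U=WGWG F=GYGY D=YBYB B=WBWB
After move 2 (U'): U=GGWW F=OOGY R=GYRR B=RRWB L=WBOO
After move 3 (F): F=GOYO U=GGOB R=WYWR D=RGYB L=WYOB
After move 4 (U): U=OGBG F=WYYO R=RRWR B=WYWB L=GOOB
After move 5 (R): R=WRRR U=OYBO F=WGYB D=RWYW B=GYGB
After move 6 (F'): F=GBWY U=OYWR R=WRRR D=OBYW L=GOOB
After move 7 (F'): F=BYGW U=OYWR R=BROR D=OBYW L=GROW
Query: B face = GYGB

Answer: G Y G B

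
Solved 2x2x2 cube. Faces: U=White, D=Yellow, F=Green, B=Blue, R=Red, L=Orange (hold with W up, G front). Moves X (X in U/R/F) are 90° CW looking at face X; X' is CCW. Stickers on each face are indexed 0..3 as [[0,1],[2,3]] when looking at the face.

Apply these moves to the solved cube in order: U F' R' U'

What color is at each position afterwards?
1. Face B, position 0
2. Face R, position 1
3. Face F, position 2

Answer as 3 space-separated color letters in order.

After move 1 (U): U=WWWW F=RRGG R=BBRR B=OOBB L=GGOO
After move 2 (F'): F=RGRG U=WWBR R=YBYR D=GOYY L=GWOW
After move 3 (R'): R=BRYY U=WBBO F=RWRR D=GGYG B=YOOB
After move 4 (U'): U=BOWB F=GWRR R=RWYY B=BROB L=YOOW
Query 1: B[0] = B
Query 2: R[1] = W
Query 3: F[2] = R

Answer: B W R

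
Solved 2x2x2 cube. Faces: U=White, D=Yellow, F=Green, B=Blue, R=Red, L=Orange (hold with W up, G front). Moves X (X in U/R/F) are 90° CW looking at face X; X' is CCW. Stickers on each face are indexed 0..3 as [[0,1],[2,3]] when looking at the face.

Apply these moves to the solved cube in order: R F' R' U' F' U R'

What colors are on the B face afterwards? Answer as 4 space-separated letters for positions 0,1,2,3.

After move 1 (R): R=RRRR U=WGWG F=GYGY D=YBYB B=WBWB
After move 2 (F'): F=YYGG U=WGRR R=BRYR D=OOYB L=OGOW
After move 3 (R'): R=RRBY U=WWRW F=YGGR D=OYYG B=BBOB
After move 4 (U'): U=WWWR F=OGGR R=YGBY B=RROB L=BBOW
After move 5 (F'): F=GROG U=WWYB R=YGOY D=BWYG L=BROW
After move 6 (U): U=YWBW F=YGOG R=RROY B=BROB L=GROW
After move 7 (R'): R=RYRO U=YOBB F=YWOW D=BGYG B=GRWB
Query: B face = GRWB

Answer: G R W B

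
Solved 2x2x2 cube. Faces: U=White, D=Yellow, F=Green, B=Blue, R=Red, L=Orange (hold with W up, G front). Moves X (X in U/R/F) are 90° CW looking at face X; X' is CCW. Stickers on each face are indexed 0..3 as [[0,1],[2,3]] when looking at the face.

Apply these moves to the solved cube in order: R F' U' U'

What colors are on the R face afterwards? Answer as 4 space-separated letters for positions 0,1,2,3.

Answer: O G Y R

Derivation:
After move 1 (R): R=RRRR U=WGWG F=GYGY D=YBYB B=WBWB
After move 2 (F'): F=YYGG U=WGRR R=BRYR D=OOYB L=OGOW
After move 3 (U'): U=GRWR F=OGGG R=YYYR B=BRWB L=WBOW
After move 4 (U'): U=RRGW F=WBGG R=OGYR B=YYWB L=BROW
Query: R face = OGYR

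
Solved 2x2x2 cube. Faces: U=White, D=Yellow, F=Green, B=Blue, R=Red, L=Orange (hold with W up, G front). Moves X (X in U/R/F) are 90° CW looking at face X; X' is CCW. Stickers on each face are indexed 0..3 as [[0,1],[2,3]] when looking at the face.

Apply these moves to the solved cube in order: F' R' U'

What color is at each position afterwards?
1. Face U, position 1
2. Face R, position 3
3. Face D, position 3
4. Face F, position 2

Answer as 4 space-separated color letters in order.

After move 1 (F'): F=GGGG U=WWRR R=YRYR D=OOYY L=OWOW
After move 2 (R'): R=RRYY U=WBRB F=GWGR D=OGYG B=YBOB
After move 3 (U'): U=BBWR F=OWGR R=GWYY B=RROB L=YBOW
Query 1: U[1] = B
Query 2: R[3] = Y
Query 3: D[3] = G
Query 4: F[2] = G

Answer: B Y G G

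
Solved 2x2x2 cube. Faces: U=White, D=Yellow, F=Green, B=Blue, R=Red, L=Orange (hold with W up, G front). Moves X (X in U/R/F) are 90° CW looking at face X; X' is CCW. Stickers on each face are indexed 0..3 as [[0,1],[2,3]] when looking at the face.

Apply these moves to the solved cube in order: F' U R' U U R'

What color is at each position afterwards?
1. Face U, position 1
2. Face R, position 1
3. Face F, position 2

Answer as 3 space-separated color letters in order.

After move 1 (F'): F=GGGG U=WWRR R=YRYR D=OOYY L=OWOW
After move 2 (U): U=RWRW F=YRGG R=BBYR B=OWBB L=GGOW
After move 3 (R'): R=BRBY U=RBRO F=YWGW D=ORYG B=YWOB
After move 4 (U): U=RROB F=BRGW R=YWBY B=GGOB L=YWOW
After move 5 (U): U=ORBR F=YWGW R=GGBY B=YWOB L=BROW
After move 6 (R'): R=GYGB U=OOBY F=YRGR D=OWYW B=GWRB
Query 1: U[1] = O
Query 2: R[1] = Y
Query 3: F[2] = G

Answer: O Y G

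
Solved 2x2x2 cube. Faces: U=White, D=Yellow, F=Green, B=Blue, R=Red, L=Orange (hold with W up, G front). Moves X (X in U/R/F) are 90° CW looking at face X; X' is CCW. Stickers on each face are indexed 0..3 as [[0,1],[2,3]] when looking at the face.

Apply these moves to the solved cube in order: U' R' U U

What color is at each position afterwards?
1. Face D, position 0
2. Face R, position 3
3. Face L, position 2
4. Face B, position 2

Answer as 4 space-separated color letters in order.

Answer: Y R O Y

Derivation:
After move 1 (U'): U=WWWW F=OOGG R=GGRR B=RRBB L=BBOO
After move 2 (R'): R=GRGR U=WBWR F=OWGW D=YOYG B=YRYB
After move 3 (U): U=WWRB F=GRGW R=YRGR B=BBYB L=OWOO
After move 4 (U): U=RWBW F=YRGW R=BBGR B=OWYB L=GROO
Query 1: D[0] = Y
Query 2: R[3] = R
Query 3: L[2] = O
Query 4: B[2] = Y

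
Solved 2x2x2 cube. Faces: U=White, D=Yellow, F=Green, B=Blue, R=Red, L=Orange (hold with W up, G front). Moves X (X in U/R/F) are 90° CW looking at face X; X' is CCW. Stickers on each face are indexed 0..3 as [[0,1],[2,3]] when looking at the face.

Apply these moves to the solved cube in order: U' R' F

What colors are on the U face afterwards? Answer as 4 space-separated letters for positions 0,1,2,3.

Answer: W B O B

Derivation:
After move 1 (U'): U=WWWW F=OOGG R=GGRR B=RRBB L=BBOO
After move 2 (R'): R=GRGR U=WBWR F=OWGW D=YOYG B=YRYB
After move 3 (F): F=GOWW U=WBOB R=WRRR D=GGYG L=BYOO
Query: U face = WBOB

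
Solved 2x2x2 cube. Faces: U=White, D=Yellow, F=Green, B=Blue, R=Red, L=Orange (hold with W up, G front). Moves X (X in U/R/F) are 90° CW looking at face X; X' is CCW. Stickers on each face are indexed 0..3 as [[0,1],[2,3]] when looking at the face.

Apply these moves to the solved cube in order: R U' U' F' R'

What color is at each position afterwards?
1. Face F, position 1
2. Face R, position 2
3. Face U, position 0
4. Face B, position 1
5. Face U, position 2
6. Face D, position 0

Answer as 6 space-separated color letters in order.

Answer: W B G Y O R

Derivation:
After move 1 (R): R=RRRR U=WGWG F=GYGY D=YBYB B=WBWB
After move 2 (U'): U=GGWW F=OOGY R=GYRR B=RRWB L=WBOO
After move 3 (U'): U=GWGW F=WBGY R=OORR B=GYWB L=RROO
After move 4 (F'): F=BYWG U=GWOR R=BOYR D=ROYB L=RWOG
After move 5 (R'): R=ORBY U=GWOG F=BWWR D=RYYG B=BYOB
Query 1: F[1] = W
Query 2: R[2] = B
Query 3: U[0] = G
Query 4: B[1] = Y
Query 5: U[2] = O
Query 6: D[0] = R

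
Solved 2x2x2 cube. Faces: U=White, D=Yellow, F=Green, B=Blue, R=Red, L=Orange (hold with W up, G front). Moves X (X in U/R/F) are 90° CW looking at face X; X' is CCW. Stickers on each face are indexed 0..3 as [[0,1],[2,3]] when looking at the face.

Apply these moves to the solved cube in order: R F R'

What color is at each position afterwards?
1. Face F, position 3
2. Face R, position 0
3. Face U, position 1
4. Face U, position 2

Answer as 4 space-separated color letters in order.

After move 1 (R): R=RRRR U=WGWG F=GYGY D=YBYB B=WBWB
After move 2 (F): F=GGYY U=WGOO R=WRGR D=RRYB L=OYOB
After move 3 (R'): R=RRWG U=WWOW F=GGYO D=RGYY B=BBRB
Query 1: F[3] = O
Query 2: R[0] = R
Query 3: U[1] = W
Query 4: U[2] = O

Answer: O R W O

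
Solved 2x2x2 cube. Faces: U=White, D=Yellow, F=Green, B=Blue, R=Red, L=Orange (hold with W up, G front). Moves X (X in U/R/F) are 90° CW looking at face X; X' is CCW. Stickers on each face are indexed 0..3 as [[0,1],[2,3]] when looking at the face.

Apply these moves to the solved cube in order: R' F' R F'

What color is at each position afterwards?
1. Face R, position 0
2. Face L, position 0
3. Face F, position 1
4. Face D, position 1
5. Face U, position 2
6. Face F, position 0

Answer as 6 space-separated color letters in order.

After move 1 (R'): R=RRRR U=WBWB F=GWGW D=YGYG B=YBYB
After move 2 (F'): F=WWGG U=WBRR R=GRYR D=OOYG L=OBOW
After move 3 (R): R=YGRR U=WWRG F=WOGG D=OYYY B=RBBB
After move 4 (F'): F=OGWG U=WWYR R=YGOR D=BWYY L=OGOR
Query 1: R[0] = Y
Query 2: L[0] = O
Query 3: F[1] = G
Query 4: D[1] = W
Query 5: U[2] = Y
Query 6: F[0] = O

Answer: Y O G W Y O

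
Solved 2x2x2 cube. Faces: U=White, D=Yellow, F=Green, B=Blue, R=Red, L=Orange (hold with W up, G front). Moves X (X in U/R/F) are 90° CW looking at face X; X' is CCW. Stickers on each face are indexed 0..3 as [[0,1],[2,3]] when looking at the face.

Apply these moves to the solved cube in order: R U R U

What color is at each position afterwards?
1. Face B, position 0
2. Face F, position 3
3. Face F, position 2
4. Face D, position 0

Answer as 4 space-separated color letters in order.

After move 1 (R): R=RRRR U=WGWG F=GYGY D=YBYB B=WBWB
After move 2 (U): U=WWGG F=RRGY R=WBRR B=OOWB L=GYOO
After move 3 (R): R=RWRB U=WRGY F=RBGB D=YWYO B=GOWB
After move 4 (U): U=GWYR F=RWGB R=GORB B=GYWB L=RBOO
Query 1: B[0] = G
Query 2: F[3] = B
Query 3: F[2] = G
Query 4: D[0] = Y

Answer: G B G Y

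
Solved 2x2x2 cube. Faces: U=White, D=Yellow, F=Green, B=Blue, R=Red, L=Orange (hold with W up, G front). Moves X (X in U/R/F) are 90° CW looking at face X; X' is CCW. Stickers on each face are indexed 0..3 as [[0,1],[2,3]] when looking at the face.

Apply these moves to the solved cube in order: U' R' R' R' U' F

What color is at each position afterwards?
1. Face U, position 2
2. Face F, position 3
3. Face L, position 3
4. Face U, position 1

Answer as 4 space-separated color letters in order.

Answer: O B B G

Derivation:
After move 1 (U'): U=WWWW F=OOGG R=GGRR B=RRBB L=BBOO
After move 2 (R'): R=GRGR U=WBWR F=OWGW D=YOYG B=YRYB
After move 3 (R'): R=RRGG U=WYWY F=OBGR D=YWYW B=GROB
After move 4 (R'): R=RGRG U=WOWG F=OYGY D=YBYR B=WRWB
After move 5 (U'): U=OGWW F=BBGY R=OYRG B=RGWB L=WROO
After move 6 (F): F=GBYB U=OGOR R=WYWG D=ROYR L=WYOB
Query 1: U[2] = O
Query 2: F[3] = B
Query 3: L[3] = B
Query 4: U[1] = G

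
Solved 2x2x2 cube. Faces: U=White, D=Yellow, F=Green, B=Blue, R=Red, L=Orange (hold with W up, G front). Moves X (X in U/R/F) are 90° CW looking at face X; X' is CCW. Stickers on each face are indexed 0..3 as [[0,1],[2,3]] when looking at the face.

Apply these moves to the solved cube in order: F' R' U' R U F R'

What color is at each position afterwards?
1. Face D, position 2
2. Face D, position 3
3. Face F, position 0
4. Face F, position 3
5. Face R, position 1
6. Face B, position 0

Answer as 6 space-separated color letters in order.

Answer: Y G G G W R

Derivation:
After move 1 (F'): F=GGGG U=WWRR R=YRYR D=OOYY L=OWOW
After move 2 (R'): R=RRYY U=WBRB F=GWGR D=OGYG B=YBOB
After move 3 (U'): U=BBWR F=OWGR R=GWYY B=RROB L=YBOW
After move 4 (R): R=YGYW U=BWWR F=OGGG D=OOYR B=RRBB
After move 5 (U): U=WBRW F=YGGG R=RRYW B=YBBB L=OGOW
After move 6 (F): F=GYGG U=WBWG R=RRWW D=YRYR L=OOOO
After move 7 (R'): R=RWRW U=WBWY F=GBGG D=YYYG B=RBRB
Query 1: D[2] = Y
Query 2: D[3] = G
Query 3: F[0] = G
Query 4: F[3] = G
Query 5: R[1] = W
Query 6: B[0] = R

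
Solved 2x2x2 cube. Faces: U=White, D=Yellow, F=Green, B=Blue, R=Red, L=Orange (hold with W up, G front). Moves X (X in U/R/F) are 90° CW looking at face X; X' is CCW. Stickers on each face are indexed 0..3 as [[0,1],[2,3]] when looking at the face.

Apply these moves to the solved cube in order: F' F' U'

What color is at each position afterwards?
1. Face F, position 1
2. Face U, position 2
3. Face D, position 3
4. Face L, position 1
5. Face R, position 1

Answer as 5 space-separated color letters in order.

Answer: R W Y B G

Derivation:
After move 1 (F'): F=GGGG U=WWRR R=YRYR D=OOYY L=OWOW
After move 2 (F'): F=GGGG U=WWYY R=OROR D=WWYY L=OROR
After move 3 (U'): U=WYWY F=ORGG R=GGOR B=ORBB L=BBOR
Query 1: F[1] = R
Query 2: U[2] = W
Query 3: D[3] = Y
Query 4: L[1] = B
Query 5: R[1] = G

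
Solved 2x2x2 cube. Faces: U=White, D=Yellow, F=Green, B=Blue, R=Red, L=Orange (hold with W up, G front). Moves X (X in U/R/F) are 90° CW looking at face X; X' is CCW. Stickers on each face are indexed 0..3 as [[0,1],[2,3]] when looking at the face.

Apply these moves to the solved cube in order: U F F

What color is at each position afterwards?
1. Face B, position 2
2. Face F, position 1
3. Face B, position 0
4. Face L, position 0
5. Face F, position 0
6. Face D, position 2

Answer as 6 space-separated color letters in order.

Answer: B G O G G Y

Derivation:
After move 1 (U): U=WWWW F=RRGG R=BBRR B=OOBB L=GGOO
After move 2 (F): F=GRGR U=WWOG R=WBWR D=RBYY L=GYOY
After move 3 (F): F=GGRR U=WWYY R=OBGR D=WWYY L=GROB
Query 1: B[2] = B
Query 2: F[1] = G
Query 3: B[0] = O
Query 4: L[0] = G
Query 5: F[0] = G
Query 6: D[2] = Y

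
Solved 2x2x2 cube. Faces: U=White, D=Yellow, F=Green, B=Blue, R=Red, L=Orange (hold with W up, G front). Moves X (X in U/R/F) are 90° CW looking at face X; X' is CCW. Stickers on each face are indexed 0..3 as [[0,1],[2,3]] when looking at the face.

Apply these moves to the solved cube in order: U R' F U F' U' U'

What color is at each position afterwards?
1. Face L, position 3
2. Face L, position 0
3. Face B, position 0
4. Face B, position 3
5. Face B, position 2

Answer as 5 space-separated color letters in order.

After move 1 (U): U=WWWW F=RRGG R=BBRR B=OOBB L=GGOO
After move 2 (R'): R=BRBR U=WBWO F=RWGW D=YRYG B=YOYB
After move 3 (F): F=GRWW U=WBOG R=WROR D=BBYG L=GYOR
After move 4 (U): U=OWGB F=WRWW R=YOOR B=GYYB L=GROR
After move 5 (F'): F=RWWW U=OWYO R=BOBR D=RRYG L=GBOG
After move 6 (U'): U=WOOY F=GBWW R=RWBR B=BOYB L=GYOG
After move 7 (U'): U=OYWO F=GYWW R=GBBR B=RWYB L=BOOG
Query 1: L[3] = G
Query 2: L[0] = B
Query 3: B[0] = R
Query 4: B[3] = B
Query 5: B[2] = Y

Answer: G B R B Y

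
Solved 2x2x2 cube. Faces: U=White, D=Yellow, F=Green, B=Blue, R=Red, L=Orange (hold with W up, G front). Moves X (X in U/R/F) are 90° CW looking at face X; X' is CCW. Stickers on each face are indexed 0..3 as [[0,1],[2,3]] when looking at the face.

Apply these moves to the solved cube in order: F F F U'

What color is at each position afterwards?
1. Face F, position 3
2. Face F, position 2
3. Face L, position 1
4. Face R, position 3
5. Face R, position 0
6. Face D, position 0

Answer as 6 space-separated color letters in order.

After move 1 (F): F=GGGG U=WWOO R=WRWR D=RRYY L=OYOY
After move 2 (F): F=GGGG U=WWYY R=OROR D=WWYY L=OROR
After move 3 (F): F=GGGG U=WWRR R=YRYR D=OOYY L=OWOW
After move 4 (U'): U=WRWR F=OWGG R=GGYR B=YRBB L=BBOW
Query 1: F[3] = G
Query 2: F[2] = G
Query 3: L[1] = B
Query 4: R[3] = R
Query 5: R[0] = G
Query 6: D[0] = O

Answer: G G B R G O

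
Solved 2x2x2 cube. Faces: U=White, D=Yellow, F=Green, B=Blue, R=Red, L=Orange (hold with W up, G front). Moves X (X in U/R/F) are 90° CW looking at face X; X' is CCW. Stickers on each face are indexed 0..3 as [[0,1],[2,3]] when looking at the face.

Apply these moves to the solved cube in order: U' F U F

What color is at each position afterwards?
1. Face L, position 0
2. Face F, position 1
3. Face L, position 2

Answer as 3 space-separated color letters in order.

Answer: G W O

Derivation:
After move 1 (U'): U=WWWW F=OOGG R=GGRR B=RRBB L=BBOO
After move 2 (F): F=GOGO U=WWOB R=WGWR D=RGYY L=BYOY
After move 3 (U): U=OWBW F=WGGO R=RRWR B=BYBB L=GOOY
After move 4 (F): F=GWOG U=OWYO R=BRWR D=WRYY L=GROG
Query 1: L[0] = G
Query 2: F[1] = W
Query 3: L[2] = O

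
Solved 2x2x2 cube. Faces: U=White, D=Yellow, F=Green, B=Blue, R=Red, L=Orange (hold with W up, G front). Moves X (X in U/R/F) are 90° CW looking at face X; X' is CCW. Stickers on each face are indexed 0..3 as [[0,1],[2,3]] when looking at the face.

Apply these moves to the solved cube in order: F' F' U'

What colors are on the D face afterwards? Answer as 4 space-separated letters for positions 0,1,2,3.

After move 1 (F'): F=GGGG U=WWRR R=YRYR D=OOYY L=OWOW
After move 2 (F'): F=GGGG U=WWYY R=OROR D=WWYY L=OROR
After move 3 (U'): U=WYWY F=ORGG R=GGOR B=ORBB L=BBOR
Query: D face = WWYY

Answer: W W Y Y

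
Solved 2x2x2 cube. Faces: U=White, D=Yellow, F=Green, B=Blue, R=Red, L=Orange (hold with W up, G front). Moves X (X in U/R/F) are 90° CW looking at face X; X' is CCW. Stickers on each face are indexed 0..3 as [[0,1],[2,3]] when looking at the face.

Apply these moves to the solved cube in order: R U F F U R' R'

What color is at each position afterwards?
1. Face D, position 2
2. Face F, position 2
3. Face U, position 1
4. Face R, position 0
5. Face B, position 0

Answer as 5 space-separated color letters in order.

Answer: Y R G R R

Derivation:
After move 1 (R): R=RRRR U=WGWG F=GYGY D=YBYB B=WBWB
After move 2 (U): U=WWGG F=RRGY R=WBRR B=OOWB L=GYOO
After move 3 (F): F=GRYR U=WWOY R=GBGR D=RWYB L=GYOB
After move 4 (F): F=YGRR U=WWBY R=OBYR D=GGYB L=GROW
After move 5 (U): U=BWYW F=OBRR R=OOYR B=GRWB L=YGOW
After move 6 (R'): R=OROY U=BWYG F=OWRW D=GBYR B=BRGB
After move 7 (R'): R=RYOO U=BGYB F=OWRG D=GWYW B=RRBB
Query 1: D[2] = Y
Query 2: F[2] = R
Query 3: U[1] = G
Query 4: R[0] = R
Query 5: B[0] = R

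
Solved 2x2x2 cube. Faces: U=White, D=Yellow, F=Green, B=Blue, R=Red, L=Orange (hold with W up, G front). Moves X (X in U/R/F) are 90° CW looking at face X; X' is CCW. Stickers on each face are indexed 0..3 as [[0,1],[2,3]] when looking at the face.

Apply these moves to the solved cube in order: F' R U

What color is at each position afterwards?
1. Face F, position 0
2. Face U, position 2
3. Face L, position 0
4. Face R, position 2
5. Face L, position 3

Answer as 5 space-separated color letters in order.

Answer: Y G G R W

Derivation:
After move 1 (F'): F=GGGG U=WWRR R=YRYR D=OOYY L=OWOW
After move 2 (R): R=YYRR U=WGRG F=GOGY D=OBYB B=RBWB
After move 3 (U): U=RWGG F=YYGY R=RBRR B=OWWB L=GOOW
Query 1: F[0] = Y
Query 2: U[2] = G
Query 3: L[0] = G
Query 4: R[2] = R
Query 5: L[3] = W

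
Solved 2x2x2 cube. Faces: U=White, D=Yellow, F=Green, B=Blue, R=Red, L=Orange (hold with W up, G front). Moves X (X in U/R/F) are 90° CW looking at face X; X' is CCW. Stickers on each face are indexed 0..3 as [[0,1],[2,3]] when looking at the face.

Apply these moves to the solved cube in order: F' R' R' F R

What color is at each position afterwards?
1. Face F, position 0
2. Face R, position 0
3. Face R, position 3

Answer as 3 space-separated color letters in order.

After move 1 (F'): F=GGGG U=WWRR R=YRYR D=OOYY L=OWOW
After move 2 (R'): R=RRYY U=WBRB F=GWGR D=OGYG B=YBOB
After move 3 (R'): R=RYRY U=WORY F=GBGB D=OWYR B=GBGB
After move 4 (F): F=GGBB U=WOWW R=RYYY D=RRYR L=OOOW
After move 5 (R): R=YRYY U=WGWB F=GRBR D=RGYG B=WBOB
Query 1: F[0] = G
Query 2: R[0] = Y
Query 3: R[3] = Y

Answer: G Y Y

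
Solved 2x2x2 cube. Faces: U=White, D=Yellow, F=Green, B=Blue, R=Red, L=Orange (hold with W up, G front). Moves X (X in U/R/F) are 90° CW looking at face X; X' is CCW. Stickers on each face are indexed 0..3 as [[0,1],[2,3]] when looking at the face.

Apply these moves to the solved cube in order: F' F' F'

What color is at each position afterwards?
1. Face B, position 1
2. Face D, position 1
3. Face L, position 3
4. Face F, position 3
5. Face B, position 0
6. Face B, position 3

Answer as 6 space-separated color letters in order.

After move 1 (F'): F=GGGG U=WWRR R=YRYR D=OOYY L=OWOW
After move 2 (F'): F=GGGG U=WWYY R=OROR D=WWYY L=OROR
After move 3 (F'): F=GGGG U=WWOO R=WRWR D=RRYY L=OYOY
Query 1: B[1] = B
Query 2: D[1] = R
Query 3: L[3] = Y
Query 4: F[3] = G
Query 5: B[0] = B
Query 6: B[3] = B

Answer: B R Y G B B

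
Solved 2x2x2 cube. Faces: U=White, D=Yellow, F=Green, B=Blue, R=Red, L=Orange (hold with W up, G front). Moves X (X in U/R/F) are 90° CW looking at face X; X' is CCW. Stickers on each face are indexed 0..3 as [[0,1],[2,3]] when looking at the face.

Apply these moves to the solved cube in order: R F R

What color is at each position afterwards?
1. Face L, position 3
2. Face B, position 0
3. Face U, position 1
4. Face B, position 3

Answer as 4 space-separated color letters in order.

After move 1 (R): R=RRRR U=WGWG F=GYGY D=YBYB B=WBWB
After move 2 (F): F=GGYY U=WGOO R=WRGR D=RRYB L=OYOB
After move 3 (R): R=GWRR U=WGOY F=GRYB D=RWYW B=OBGB
Query 1: L[3] = B
Query 2: B[0] = O
Query 3: U[1] = G
Query 4: B[3] = B

Answer: B O G B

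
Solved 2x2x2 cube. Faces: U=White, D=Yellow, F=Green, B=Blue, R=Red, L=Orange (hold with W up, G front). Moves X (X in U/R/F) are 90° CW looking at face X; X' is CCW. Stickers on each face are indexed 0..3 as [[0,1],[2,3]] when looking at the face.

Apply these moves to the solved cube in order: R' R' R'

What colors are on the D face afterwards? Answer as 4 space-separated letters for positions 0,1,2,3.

After move 1 (R'): R=RRRR U=WBWB F=GWGW D=YGYG B=YBYB
After move 2 (R'): R=RRRR U=WYWY F=GBGB D=YWYW B=GBGB
After move 3 (R'): R=RRRR U=WGWG F=GYGY D=YBYB B=WBWB
Query: D face = YBYB

Answer: Y B Y B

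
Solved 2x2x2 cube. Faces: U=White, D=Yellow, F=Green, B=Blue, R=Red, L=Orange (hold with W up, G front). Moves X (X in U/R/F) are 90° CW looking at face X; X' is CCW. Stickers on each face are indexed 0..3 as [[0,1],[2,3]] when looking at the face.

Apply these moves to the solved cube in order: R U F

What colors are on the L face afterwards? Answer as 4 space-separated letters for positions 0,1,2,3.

Answer: G Y O B

Derivation:
After move 1 (R): R=RRRR U=WGWG F=GYGY D=YBYB B=WBWB
After move 2 (U): U=WWGG F=RRGY R=WBRR B=OOWB L=GYOO
After move 3 (F): F=GRYR U=WWOY R=GBGR D=RWYB L=GYOB
Query: L face = GYOB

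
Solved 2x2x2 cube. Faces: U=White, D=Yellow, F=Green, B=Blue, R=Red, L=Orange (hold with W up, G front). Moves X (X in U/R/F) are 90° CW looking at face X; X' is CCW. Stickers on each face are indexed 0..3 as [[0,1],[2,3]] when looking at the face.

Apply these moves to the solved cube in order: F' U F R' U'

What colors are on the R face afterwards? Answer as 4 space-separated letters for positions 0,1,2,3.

After move 1 (F'): F=GGGG U=WWRR R=YRYR D=OOYY L=OWOW
After move 2 (U): U=RWRW F=YRGG R=BBYR B=OWBB L=GGOW
After move 3 (F): F=GYGR U=RWWG R=RBWR D=YBYY L=GOOO
After move 4 (R'): R=BRRW U=RBWO F=GWGG D=YYYR B=YWBB
After move 5 (U'): U=BORW F=GOGG R=GWRW B=BRBB L=YWOO
Query: R face = GWRW

Answer: G W R W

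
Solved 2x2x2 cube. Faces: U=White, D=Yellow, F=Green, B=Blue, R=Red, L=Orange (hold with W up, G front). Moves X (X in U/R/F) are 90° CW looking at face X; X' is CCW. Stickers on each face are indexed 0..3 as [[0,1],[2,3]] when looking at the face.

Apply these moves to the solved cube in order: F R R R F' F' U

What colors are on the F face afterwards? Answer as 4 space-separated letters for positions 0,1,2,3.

Answer: Y R W G

Derivation:
After move 1 (F): F=GGGG U=WWOO R=WRWR D=RRYY L=OYOY
After move 2 (R): R=WWRR U=WGOG F=GRGY D=RBYB B=OBWB
After move 3 (R): R=RWRW U=WROY F=GBGB D=RWYO B=GBGB
After move 4 (R): R=RRWW U=WBOB F=GWGO D=RGYG B=YBRB
After move 5 (F'): F=WOGG U=WBRW R=GRRW D=YYYG L=OBOO
After move 6 (F'): F=OGWG U=WBGR R=YRYW D=BOYG L=OWOR
After move 7 (U): U=GWRB F=YRWG R=YBYW B=OWRB L=OGOR
Query: F face = YRWG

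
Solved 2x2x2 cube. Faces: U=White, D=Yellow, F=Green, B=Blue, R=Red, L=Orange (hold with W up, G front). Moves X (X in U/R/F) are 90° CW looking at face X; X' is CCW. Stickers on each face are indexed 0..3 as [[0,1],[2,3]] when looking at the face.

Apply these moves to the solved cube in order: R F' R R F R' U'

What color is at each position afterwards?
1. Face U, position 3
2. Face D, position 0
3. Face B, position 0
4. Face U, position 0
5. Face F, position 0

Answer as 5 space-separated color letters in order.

Answer: W R Y Y O

Derivation:
After move 1 (R): R=RRRR U=WGWG F=GYGY D=YBYB B=WBWB
After move 2 (F'): F=YYGG U=WGRR R=BRYR D=OOYB L=OGOW
After move 3 (R): R=YBRR U=WYRG F=YOGB D=OWYW B=RBGB
After move 4 (R): R=RYRB U=WORB F=YWGW D=OGYR B=GBYB
After move 5 (F): F=GYWW U=WOWG R=RYBB D=RRYR L=OOOG
After move 6 (R'): R=YBRB U=WYWG F=GOWG D=RYYW B=RBRB
After move 7 (U'): U=YGWW F=OOWG R=GORB B=YBRB L=RBOG
Query 1: U[3] = W
Query 2: D[0] = R
Query 3: B[0] = Y
Query 4: U[0] = Y
Query 5: F[0] = O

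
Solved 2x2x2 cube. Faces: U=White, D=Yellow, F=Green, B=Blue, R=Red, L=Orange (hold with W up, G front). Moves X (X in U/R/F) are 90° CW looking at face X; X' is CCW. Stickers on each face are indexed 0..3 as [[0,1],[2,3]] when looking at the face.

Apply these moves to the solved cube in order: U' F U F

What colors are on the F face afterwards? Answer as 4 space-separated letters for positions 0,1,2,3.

After move 1 (U'): U=WWWW F=OOGG R=GGRR B=RRBB L=BBOO
After move 2 (F): F=GOGO U=WWOB R=WGWR D=RGYY L=BYOY
After move 3 (U): U=OWBW F=WGGO R=RRWR B=BYBB L=GOOY
After move 4 (F): F=GWOG U=OWYO R=BRWR D=WRYY L=GROG
Query: F face = GWOG

Answer: G W O G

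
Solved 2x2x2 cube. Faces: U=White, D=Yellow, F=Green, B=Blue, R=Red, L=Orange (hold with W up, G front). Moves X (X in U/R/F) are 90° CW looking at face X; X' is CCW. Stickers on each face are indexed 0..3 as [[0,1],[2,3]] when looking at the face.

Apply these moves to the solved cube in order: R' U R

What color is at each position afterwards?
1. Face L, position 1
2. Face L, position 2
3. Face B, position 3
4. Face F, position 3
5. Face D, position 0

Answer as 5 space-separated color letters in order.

Answer: W O B G Y

Derivation:
After move 1 (R'): R=RRRR U=WBWB F=GWGW D=YGYG B=YBYB
After move 2 (U): U=WWBB F=RRGW R=YBRR B=OOYB L=GWOO
After move 3 (R): R=RYRB U=WRBW F=RGGG D=YYYO B=BOWB
Query 1: L[1] = W
Query 2: L[2] = O
Query 3: B[3] = B
Query 4: F[3] = G
Query 5: D[0] = Y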